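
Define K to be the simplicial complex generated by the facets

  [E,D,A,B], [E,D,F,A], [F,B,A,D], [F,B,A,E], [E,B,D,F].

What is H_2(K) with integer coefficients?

H_2 ≅ 0.

Take the total order A < B < D < E < F on the vertex set. Then K (dimension 3) consists of the simplices:

  0-simplices (5): A, B, D, E, F
  1-simplices (10): AB, AD, AE, AF, BD, BE, BF, DE, DF, EF
  2-simplices (10): ABD, ABE, ABF, ADE, ADF, AEF, BDE, BDF, BEF, DEF
  3-simplices (5): ABDE, ABDF, ABEF, ADEF, BDEF

Hence C_0 ≅ Z^5, C_1 ≅ Z^10, C_2 ≅ Z^10, C_3 ≅ Z^5.

Boundary ∂_1: C_1 → C_0 maps an edge to its endpoints' difference, ∂[p,q] = q − p. For instance
  ∂DE = E − D.
This gives a 5×10 integer matrix of rank 4; reducing to Smith normal form yields diagonal entries (1,1,1,1).

∂_2: C_2 → C_1 maps a triangle to the signed sum of its edges. For instance
  ∂ABD = BD − AD + AB,
  ∂ADF = DF − AF + AD.
This gives a 10×10 integer matrix of rank 6; reducing to Smith normal form yields diagonal entries (1,1,1,1,1,1).

Boundary ∂_3: C_3 → C_2 sends each 3-simplex σ to the alternating sum Σ_i (−1)^i (σ with its i-th vertex removed). For instance
  ∂ADEF = DEF − AEF + ADF − ADE,
  ∂ABDE = BDE − ADE + ABE − ABD.
The 10×5 boundary matrix has rank 4 and Smith normal form diag(1,1,1,1).

Computing H_k = (kernel of ∂_k) / (image of ∂_{k+1}):

  H_2: rank ker ∂_2 − rank ∂_3 = (10 − 6) − 4 = 0, and the invariant factors of ∂_3 are all 1, so H_2 ≅ 0.

(K is a triangulation of the 3-sphere S^3.)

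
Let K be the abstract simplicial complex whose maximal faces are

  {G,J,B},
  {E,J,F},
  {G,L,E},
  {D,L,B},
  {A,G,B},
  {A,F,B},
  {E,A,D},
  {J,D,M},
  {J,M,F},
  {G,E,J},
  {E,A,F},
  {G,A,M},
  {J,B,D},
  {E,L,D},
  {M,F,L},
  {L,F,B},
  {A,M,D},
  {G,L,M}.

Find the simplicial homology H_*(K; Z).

Fix the vertex order A < B < D < E < F < G < J < L < M and write every simplex with vertices in increasing order. Then dim K = 2 and the simplices of K are:

  0-simplices (9): A, B, D, E, F, G, J, L, M
  1-simplices (27): AB, AD, AE, AF, AG, AM, BD, BF, BG, BJ, BL, DE, DJ, DL, DM, EF, EG, EJ, EL, FJ, FL, FM, GJ, GL, GM, JM, LM
  2-simplices (18): ABF, ABG, ADE, ADM, AEF, AGM, BDJ, BDL, BFL, BGJ, DEL, DJM, EFJ, EGJ, EGL, FJM, FLM, GLM

giving chain groups C_0 ≅ Z^9, C_1 ≅ Z^27, C_2 ≅ Z^18.

Boundary ∂_1: C_1 → C_0 sends each edge [p,q] (with p < q) to q − p. For instance
  ∂FM = M − F.
The 9×27 boundary matrix has rank 8 and Smith normal form diag(1,1,1,1,1,1,1,1).

∂_2: C_2 → C_1 sends each 2-simplex [p,q,r] to [q,r] − [p,r] + [p,q]. For instance
  ∂GLM = LM − GM + GL,
  ∂AEF = EF − AF + AE.
The 27×18 boundary matrix has rank 17 and Smith normal form diag(1,1,1,1,1,1,1,1,1,1,1,1,1,1,1,1,1).

Now H_k = ker ∂_k / im ∂_{k+1}, so:

  H_0: rank C_0 − rank ∂_1 = 9 − 8 = 1, and the invariant factors of ∂_1 are all 1, so H_0 ≅ Z.
  H_1: rank ker ∂_1 − rank ∂_2 = (27 − 8) − 17 = 2, and the invariant factors of ∂_2 are all 1, so H_1 ≅ Z^2.
  H_2: rank ker ∂_2 − rank ∂_3 = (18 − 17) − 0 = 1, and there is no ∂_3, so H_2 ≅ Z.

(K is a triangulation of the torus T^2.)

H_0 = Z,  H_1 = Z^2,  H_2 = Z.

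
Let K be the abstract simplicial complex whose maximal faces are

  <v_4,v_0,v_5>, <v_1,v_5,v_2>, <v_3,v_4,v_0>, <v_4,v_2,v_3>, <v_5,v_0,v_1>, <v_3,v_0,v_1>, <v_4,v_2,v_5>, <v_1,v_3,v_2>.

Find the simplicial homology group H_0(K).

H_0 ≅ Z.

Take the total order v_0 < v_1 < v_2 < v_3 < v_4 < v_5 on the vertex set. Then K (dimension 2) consists of the simplices:

  0-simplices (6): [v_0], [v_1], [v_2], [v_3], [v_4], [v_5]
  1-simplices (12): [v_0,v_1], [v_0,v_3], [v_0,v_4], [v_0,v_5], [v_1,v_2], [v_1,v_3], [v_1,v_5], [v_2,v_3], [v_2,v_4], [v_2,v_5], [v_3,v_4], [v_4,v_5]
  2-simplices (8): [v_0,v_1,v_3], [v_0,v_1,v_5], [v_0,v_3,v_4], [v_0,v_4,v_5], [v_1,v_2,v_3], [v_1,v_2,v_5], [v_2,v_3,v_4], [v_2,v_4,v_5]

Hence C_0 ≅ Z^6, C_1 ≅ Z^12, C_2 ≅ Z^8.

∂_1: C_1 → C_0 sends each edge [p,q] (with p < q) to q − p.
The resulting 6×12 matrix has rank 5, and its Smith normal form has invariant factors (1,1,1,1,1).

The boundary map ∂_2: C_2 → C_1 maps a triangle to the signed sum of its edges. For instance
  ∂[v_2,v_4,v_5] = [v_4,v_5] − [v_2,v_5] + [v_2,v_4],
  ∂[v_0,v_4,v_5] = [v_4,v_5] − [v_0,v_5] + [v_0,v_4].
The resulting 12×8 matrix has rank 7, and its Smith normal form has invariant factors (1,1,1,1,1,1,1).

From H_k ≅ ker(∂_k) / im(∂_{k+1}) we obtain:

  H_0: rank C_0 − rank ∂_1 = 6 − 5 = 1, and the invariant factors of ∂_1 are all 1, so H_0 ≅ Z.

(K is a triangulation of the 2-sphere S^2.)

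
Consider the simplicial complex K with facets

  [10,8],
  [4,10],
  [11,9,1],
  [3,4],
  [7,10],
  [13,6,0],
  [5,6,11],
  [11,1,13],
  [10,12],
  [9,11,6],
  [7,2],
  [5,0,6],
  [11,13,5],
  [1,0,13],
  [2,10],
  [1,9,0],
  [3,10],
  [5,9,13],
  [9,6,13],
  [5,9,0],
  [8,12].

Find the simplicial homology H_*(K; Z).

Order the vertices as 0 < 1 < 2 < 3 < 4 < 5 < 6 < 7 < 8 < 9 < 10 < 11 < 12 < 13. Listing each simplex with vertices in this order, K has dimension 2 with simplices:

  0-simplices (14): [0], [1], [2], [3], [4], [5], [6], [7], [8], [9], [10], [11], [12], [13]
  1-simplices (27): (27 of them)
  2-simplices (12): [0,1,9], [0,1,13], [0,5,6], [0,5,9], [0,6,13], [1,9,11], [1,11,13], [5,6,11], [5,9,13], [5,11,13], [6,9,11], [6,9,13]

so the chain groups are C_0 ≅ Z^14, C_1 ≅ Z^27, C_2 ≅ Z^12.

The boundary map ∂_1: C_1 → C_0 maps an edge to its endpoints' difference, ∂[p,q] = q − p. For instance
  ∂[8,12] = [12] − [8].
This gives a 14×27 integer matrix of rank 12; reducing to Smith normal form yields diagonal entries (1,1,1,1,1,1,1,1,1,1,1,1).

Boundary ∂_2: C_2 → C_1 maps a triangle to the signed sum of its edges. For instance
  ∂[0,6,13] = [6,13] − [0,13] + [0,6],
  ∂[0,1,9] = [1,9] − [0,9] + [0,1].
As a 27×12 matrix over Z this has rank 12, with invariant factors (1,1,1,1,1,1,1,1,1,1,1,2).

Now H_k = ker ∂_k / im ∂_{k+1}, so:

  H_0: rank C_0 − rank ∂_1 = 14 − 12 = 2, and the invariant factors of ∂_1 are all 1, so H_0 ≅ Z^2.
  H_1: rank ker ∂_1 − rank ∂_2 = (27 − 12) − 12 = 3, and ∂_2 has invariant factor 2 > 1, so H_1 ≅ Z^3 ⊕ Z/2Z.
  H_2: rank ker ∂_2 − rank ∂_3 = (12 − 12) − 0 = 0, and there is no ∂_3, so H_2 ≅ 0.

As a check, the Euler characteristic is 14 − 27 + 12 = -1, which agrees with 2 − 3 + 0 = -1.

H_0 = Z^2,  H_1 = Z^3 ⊕ Z/2Z,  H_2 = 0.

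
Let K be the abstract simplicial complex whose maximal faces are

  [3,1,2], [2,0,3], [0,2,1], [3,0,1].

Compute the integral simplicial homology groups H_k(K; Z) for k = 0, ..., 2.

H_0 ≅ Z,  H_1 = 0,  H_2 ≅ Z.

We work with the vertex ordering 0 < 1 < 2 < 3. The simplices of K, each written with vertices in increasing order, are:

  0-simplices (4): [0], [1], [2], [3]
  1-simplices (6): [0,1], [0,2], [0,3], [1,2], [1,3], [2,3]
  2-simplices (4): [0,1,2], [0,1,3], [0,2,3], [1,2,3]

giving chain groups C_0 ≅ Z^4, C_1 ≅ Z^6, C_2 ≅ Z^4.

∂_1: C_1 → C_0 sends each edge [p,q] (with p < q) to q − p. For instance
  ∂[1,2] = [2] − [1].
This gives a 4×6 integer matrix of rank 3; reducing to Smith normal form yields diagonal entries (1,1,1).

∂_2: C_2 → C_1 sends each 2-simplex [p,q,r] to [q,r] − [p,r] + [p,q]. For instance
  ∂[0,1,3] = [1,3] − [0,3] + [0,1],
  ∂[1,2,3] = [2,3] − [1,3] + [1,2].
As a 6×4 matrix over Z this has rank 3, with invariant factors (1,1,1).

Computing H_k = (kernel of ∂_k) / (image of ∂_{k+1}):

  H_0: rank C_0 − rank ∂_1 = 4 − 3 = 1, and the invariant factors of ∂_1 are all 1, so H_0 = Z.
  H_1: rank ker ∂_1 − rank ∂_2 = (6 − 3) − 3 = 0, and the invariant factors of ∂_2 are all 1, so H_1 = 0.
  H_2: rank ker ∂_2 − rank ∂_3 = (4 − 3) − 0 = 1, and there is no ∂_3, so H_2 = Z.

(K is a triangulation of the 2-sphere S^2.)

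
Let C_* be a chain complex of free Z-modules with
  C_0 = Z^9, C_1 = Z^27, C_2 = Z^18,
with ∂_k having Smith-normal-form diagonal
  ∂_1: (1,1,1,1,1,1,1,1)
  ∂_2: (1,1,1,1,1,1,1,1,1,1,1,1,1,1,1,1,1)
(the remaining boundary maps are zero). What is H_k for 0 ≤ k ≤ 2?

H_0 = Z,  H_1 = Z^2,  H_2 = Z.

H_0: b_0 = 9 − 0 − 8 = 1; torsion from ∂_1 factors > 1: none. So H_0 = Z.
H_1: b_1 = 27 − 8 − 17 = 2; torsion from ∂_2 factors > 1: none. So H_1 = Z^2.
H_2: b_2 = 18 − 17 − 0 = 1; torsion from ∂_3 factors > 1: none. So H_2 = Z.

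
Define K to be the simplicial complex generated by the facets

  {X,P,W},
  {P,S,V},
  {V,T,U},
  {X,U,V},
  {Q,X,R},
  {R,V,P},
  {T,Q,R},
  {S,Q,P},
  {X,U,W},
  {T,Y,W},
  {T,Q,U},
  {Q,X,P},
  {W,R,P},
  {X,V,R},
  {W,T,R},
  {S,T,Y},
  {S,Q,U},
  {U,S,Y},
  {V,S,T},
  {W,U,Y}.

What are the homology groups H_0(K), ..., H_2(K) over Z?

H_0 = Z,  H_1 = Z × Z/2,  H_2 = 0.

Order the vertices as P < Q < R < S < T < U < V < W < X < Y. Listing each simplex with vertices in this order, K has dimension 2 with simplices:

  0-simplices (10): P, Q, R, S, T, U, V, W, X, Y
  1-simplices (30): PQ, PR, PS, PV, PW, PX, QR, QS, QT, QU, QX, RT, RV, RW, RX, ST, SU, SV, SY, TU, TV, TW, TY, UV, UW, UX, UY, VX, WX, WY
  2-simplices (20): PQS, PQX, PRV, PRW, PSV, PWX, QRT, QRX, QSU, QTU, RTW, RVX, STV, STY, SUY, TUV, TWY, UVX, UWX, UWY

giving chain groups C_0 ≅ Z^10, C_1 ≅ Z^30, C_2 ≅ Z^20.

Boundary ∂_1: C_1 → C_0 is given by ∂[p,q] = [q] − [p].
The 10×30 boundary matrix has rank 9 and Smith normal form diag(1,1,1,1,1,1,1,1,1).

∂_2: C_2 → C_1 sends each 2-simplex [p,q,r] to [q,r] − [p,r] + [p,q]. For instance
  ∂PRW = RW − PW + PR,
  ∂QTU = TU − QU + QT.
As a 30×20 matrix over Z this has rank 20, with invariant factors (1,1,1,1,1,1,1,1,1,1,1,1,1,1,1,1,1,1,1,2).

Computing H_k = (kernel of ∂_k) / (image of ∂_{k+1}):

  H_0: rank C_0 − rank ∂_1 = 10 − 9 = 1, and the invariant factors of ∂_1 are all 1, so H_0 = Z.
  H_1: rank ker ∂_1 − rank ∂_2 = (30 − 9) − 20 = 1, and ∂_2 has invariant factor 2 > 1, so H_1 = Z × Z/2.
  H_2: rank ker ∂_2 − rank ∂_3 = (20 − 20) − 0 = 0, and there is no ∂_3, so H_2 = 0.

(K is a triangulation of the Klein bottle.)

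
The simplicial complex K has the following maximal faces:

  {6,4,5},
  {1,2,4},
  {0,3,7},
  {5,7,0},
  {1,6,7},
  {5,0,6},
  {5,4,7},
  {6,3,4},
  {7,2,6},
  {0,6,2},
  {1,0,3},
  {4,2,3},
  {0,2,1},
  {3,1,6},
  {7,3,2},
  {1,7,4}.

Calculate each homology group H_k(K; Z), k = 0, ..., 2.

H_0 ≅ Z,  H_1 ≅ Z^2,  H_2 ≅ Z.

Fix the vertex order 0 < 1 < 2 < 3 < 4 < 5 < 6 < 7 and write every simplex with vertices in increasing order. Then dim K = 2 and the simplices of K are:

  0-simplices (8): [0], [1], [2], [3], [4], [5], [6], [7]
  1-simplices (24): (24 of them)
  2-simplices (16): [0,1,2], [0,1,3], [0,2,6], [0,3,7], [0,5,6], [0,5,7], [1,2,4], [1,3,6], [1,4,7], [1,6,7], [2,3,4], [2,3,7], [2,6,7], [3,4,6], [4,5,6], [4,5,7]

giving chain groups C_0 ≅ Z^8, C_1 ≅ Z^24, C_2 ≅ Z^16.

∂_1: C_1 → C_0 maps an edge to its endpoints' difference, ∂[p,q] = q − p.
The resulting 8×24 matrix has rank 7, and its Smith normal form has invariant factors (1,1,1,1,1,1,1).

∂_2: C_2 → C_1 acts by ∂[p,q,r] = [q,r] − [p,r] + [p,q]. For instance
  ∂[4,5,6] = [5,6] − [4,6] + [4,5],
  ∂[0,5,7] = [5,7] − [0,7] + [0,5].
This gives a 24×16 integer matrix of rank 15; reducing to Smith normal form yields diagonal entries (1,1,1,1,1,1,1,1,1,1,1,1,1,1,1).

Reading off H_k = ker ∂_k / im ∂_{k+1}:

  H_0: rank C_0 − rank ∂_1 = 8 − 7 = 1, and the invariant factors of ∂_1 are all 1, so H_0 ≅ Z.
  H_1: rank ker ∂_1 − rank ∂_2 = (24 − 7) − 15 = 2, and the invariant factors of ∂_2 are all 1, so H_1 ≅ Z^2.
  H_2: rank ker ∂_2 − rank ∂_3 = (16 − 15) − 0 = 1, and there is no ∂_3, so H_2 ≅ Z.

(K is a triangulation of the torus T^2.)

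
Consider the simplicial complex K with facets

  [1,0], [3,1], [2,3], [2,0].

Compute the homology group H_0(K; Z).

We work with the vertex ordering 0 < 1 < 2 < 3. The simplices of K, each written with vertices in increasing order, are:

  0-simplices (4): [0], [1], [2], [3]
  1-simplices (4): [0,1], [0,2], [1,3], [2,3]

giving chain groups C_0 ≅ Z^4, C_1 ≅ Z^4.

∂_1: C_1 → C_0 is given by ∂[p,q] = [q] − [p]. For instance
  ∂[0,1] = [1] − [0].
The resulting 4×4 matrix has rank 3, and its Smith normal form has invariant factors (1,1,1).

Computing H_k = (kernel of ∂_k) / (image of ∂_{k+1}):

  H_0: rank C_0 − rank ∂_1 = 4 − 3 = 1, and the invariant factors of ∂_1 are all 1, so H_0 ≅ Z.

H_0 = Z.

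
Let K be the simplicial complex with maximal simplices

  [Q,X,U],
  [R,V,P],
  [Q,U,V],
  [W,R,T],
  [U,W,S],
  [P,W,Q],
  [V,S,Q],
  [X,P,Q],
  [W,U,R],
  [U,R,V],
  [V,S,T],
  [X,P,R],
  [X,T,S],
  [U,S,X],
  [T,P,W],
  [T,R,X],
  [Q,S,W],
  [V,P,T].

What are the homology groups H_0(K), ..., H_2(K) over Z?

H_0 = Z,  H_1 = Z ⊕ Z/2,  H_2 = 0.

We work with the vertex ordering P < Q < R < S < T < U < V < W < X. The simplices of K, each written with vertices in increasing order, are:

  0-simplices (9): P, Q, R, S, T, U, V, W, X
  1-simplices (27): PQ, PR, PT, PV, PW, PX, QS, QU, QV, QW, QX, RT, RU, RV, RW, RX, ST, SU, SV, SW, SX, TV, TW, TX, UV, UW, UX
  2-simplices (18): PQW, PQX, PRV, PRX, PTV, PTW, QSV, QSW, QUV, QUX, RTW, RTX, RUV, RUW, STV, STX, SUW, SUX

so the chain groups are C_0 ≅ Z^9, C_1 ≅ Z^27, C_2 ≅ Z^18.

∂_1: C_1 → C_0 is given by ∂[p,q] = [q] − [p]. For instance
  ∂RU = U − R.
The 9×27 boundary matrix has rank 8 and Smith normal form diag(1,1,1,1,1,1,1,1).

Boundary ∂_2: C_2 → C_1 acts by ∂[p,q,r] = [q,r] − [p,r] + [p,q]. For instance
  ∂STX = TX − SX + ST,
  ∂SUX = UX − SX + SU.
The 27×18 boundary matrix has rank 18 and Smith normal form diag(1,1,1,1,1,1,1,1,1,1,1,1,1,1,1,1,1,2).

From H_k ≅ ker(∂_k) / im(∂_{k+1}) we obtain:

  H_0: rank C_0 − rank ∂_1 = 9 − 8 = 1, and the invariant factors of ∂_1 are all 1, so H_0 ≅ Z.
  H_1: rank ker ∂_1 − rank ∂_2 = (27 − 8) − 18 = 1, and ∂_2 has invariant factor 2 > 1, so H_1 ≅ Z ⊕ Z/2.
  H_2: rank ker ∂_2 − rank ∂_3 = (18 − 18) − 0 = 0, and there is no ∂_3, so H_2 ≅ 0.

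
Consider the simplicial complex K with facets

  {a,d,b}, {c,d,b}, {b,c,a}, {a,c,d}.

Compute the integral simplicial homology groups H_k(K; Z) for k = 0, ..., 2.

Fix the vertex order a < b < c < d and write every simplex with vertices in increasing order. Then dim K = 2 and the simplices of K are:

  0-simplices (4): a, b, c, d
  1-simplices (6): ab, ac, ad, bc, bd, cd
  2-simplices (4): abc, abd, acd, bcd

Hence C_0 ≅ Z^4, C_1 ≅ Z^6, C_2 ≅ Z^4.

Boundary ∂_1: C_1 → C_0 is given by ∂[p,q] = [q] − [p]. For instance
  ∂cd = d − c.
This gives a 4×6 integer matrix of rank 3; reducing to Smith normal form yields diagonal entries (1,1,1).

∂_2: C_2 → C_1 sends each 2-simplex [p,q,r] to [q,r] − [p,r] + [p,q]. For instance
  ∂acd = cd − ad + ac,
  ∂bcd = cd − bd + bc.
This gives a 6×4 integer matrix of rank 3; reducing to Smith normal form yields diagonal entries (1,1,1).

Reading off H_k = ker ∂_k / im ∂_{k+1}:

  H_0: rank C_0 − rank ∂_1 = 4 − 3 = 1, and the invariant factors of ∂_1 are all 1, so H_0 ≅ Z.
  H_1: rank ker ∂_1 − rank ∂_2 = (6 − 3) − 3 = 0, and the invariant factors of ∂_2 are all 1, so H_1 ≅ 0.
  H_2: rank ker ∂_2 − rank ∂_3 = (4 − 3) − 0 = 1, and there is no ∂_3, so H_2 ≅ Z.

H_0 = Z,  H_1 = 0,  H_2 = Z.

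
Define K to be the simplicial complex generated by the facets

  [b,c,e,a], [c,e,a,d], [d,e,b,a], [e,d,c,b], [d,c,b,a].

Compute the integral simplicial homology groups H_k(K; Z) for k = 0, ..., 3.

Fix the vertex order a < b < c < d < e and write every simplex with vertices in increasing order. Then dim K = 3 and the simplices of K are:

  0-simplices (5): a, b, c, d, e
  1-simplices (10): ab, ac, ad, ae, bc, bd, be, cd, ce, de
  2-simplices (10): abc, abd, abe, acd, ace, ade, bcd, bce, bde, cde
  3-simplices (5): abcd, abce, abde, acde, bcde

so the chain groups are C_0 ≅ Z^5, C_1 ≅ Z^10, C_2 ≅ Z^10, C_3 ≅ Z^5.

The boundary map ∂_1: C_1 → C_0 maps an edge to its endpoints' difference, ∂[p,q] = q − p. For instance
  ∂be = e − b.
The resulting 5×10 matrix has rank 4, and its Smith normal form has invariant factors (1,1,1,1).

∂_2: C_2 → C_1 acts by ∂[p,q,r] = [q,r] − [p,r] + [p,q]. For instance
  ∂acd = cd − ad + ac,
  ∂abe = be − ae + ab.
As a 10×10 matrix over Z this has rank 6, with invariant factors (1,1,1,1,1,1).

The boundary map ∂_3: C_3 → C_2 sends each 3-simplex σ to the alternating sum Σ_i (−1)^i (σ with its i-th vertex removed). For instance
  ∂bcde = cde − bde + bce − bcd,
  ∂abce = bce − ace + abe − abc.
The 10×5 boundary matrix has rank 4 and Smith normal form diag(1,1,1,1).

Reading off H_k = ker ∂_k / im ∂_{k+1}:

  H_0: rank C_0 − rank ∂_1 = 5 − 4 = 1, and the invariant factors of ∂_1 are all 1, so H_0 = Z.
  H_1: rank ker ∂_1 − rank ∂_2 = (10 − 4) − 6 = 0, and the invariant factors of ∂_2 are all 1, so H_1 = 0.
  H_2: rank ker ∂_2 − rank ∂_3 = (10 − 6) − 4 = 0, and the invariant factors of ∂_3 are all 1, so H_2 = 0.
  H_3: rank ker ∂_3 − rank ∂_4 = (5 − 4) − 0 = 1, and there is no ∂_4, so H_3 = Z.

As a check, the Euler characteristic is 5 − 10 + 10 − 5 = 0, which agrees with 1 − 0 + 0 − 1 = 0.
(K is a triangulation of the 3-sphere S^3.)

H_0 = Z,  H_1 = 0,  H_2 = 0,  H_3 = Z.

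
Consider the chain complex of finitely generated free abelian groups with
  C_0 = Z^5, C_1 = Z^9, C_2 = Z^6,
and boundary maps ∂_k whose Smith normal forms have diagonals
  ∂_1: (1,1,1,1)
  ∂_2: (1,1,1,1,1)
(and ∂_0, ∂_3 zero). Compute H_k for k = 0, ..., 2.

H_0: b_0 = 5 − 0 − 4 = 1; torsion from ∂_1 factors > 1: none. So H_0 = Z.
H_1: b_1 = 9 − 4 − 5 = 0; torsion from ∂_2 factors > 1: none. So H_1 = 0.
H_2: b_2 = 6 − 5 − 0 = 1; torsion from ∂_3 factors > 1: none. So H_2 = Z.

H_0 = Z,  H_1 = 0,  H_2 = Z.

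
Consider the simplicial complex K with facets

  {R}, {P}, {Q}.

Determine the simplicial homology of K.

Fix the vertex order P < Q < R and write every simplex with vertices in increasing order. Then dim K = 0 and the simplices of K are:

  0-simplices (3): P, Q, R

giving chain groups C_0 ≅ Z^3.

Now H_k = ker ∂_k / im ∂_{k+1}, so:

  H_0: rank C_0 − rank ∂_1 = 3 − 0 = 3, and there is no ∂_1, so H_0 ≅ Z^3.

H_0 ≅ Z^3.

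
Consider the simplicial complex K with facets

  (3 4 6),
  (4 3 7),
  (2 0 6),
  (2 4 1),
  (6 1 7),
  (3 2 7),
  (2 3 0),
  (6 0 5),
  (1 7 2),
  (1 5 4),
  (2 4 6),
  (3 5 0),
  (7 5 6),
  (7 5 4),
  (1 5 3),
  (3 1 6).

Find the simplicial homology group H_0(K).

Order the vertices as 0 < 1 < 2 < 3 < 4 < 5 < 6 < 7. Listing each simplex with vertices in this order, K has dimension 2 with simplices:

  0-simplices (8): [0], [1], [2], [3], [4], [5], [6], [7]
  1-simplices (24): (24 of them)
  2-simplices (16): [0,2,3], [0,2,6], [0,3,5], [0,5,6], [1,2,4], [1,2,7], [1,3,5], [1,3,6], [1,4,5], [1,6,7], [2,3,7], [2,4,6], [3,4,6], [3,4,7], [4,5,7], [5,6,7]

so the chain groups are C_0 ≅ Z^8, C_1 ≅ Z^24, C_2 ≅ Z^16.

Boundary ∂_1: C_1 → C_0 sends each edge [p,q] (with p < q) to q − p. For instance
  ∂[4,6] = [6] − [4].
As a 8×24 matrix over Z this has rank 7, with invariant factors (1,1,1,1,1,1,1).

∂_2: C_2 → C_1 acts by ∂[p,q,r] = [q,r] − [p,r] + [p,q]. For instance
  ∂[1,2,7] = [2,7] − [1,7] + [1,2],
  ∂[0,2,3] = [2,3] − [0,3] + [0,2].
This gives a 24×16 integer matrix of rank 15; reducing to Smith normal form yields diagonal entries (1,1,1,1,1,1,1,1,1,1,1,1,1,1,1).

Computing H_k = (kernel of ∂_k) / (image of ∂_{k+1}):

  H_0: rank C_0 − rank ∂_1 = 8 − 7 = 1, and the invariant factors of ∂_1 are all 1, so H_0 ≅ Z.

H_0 ≅ Z.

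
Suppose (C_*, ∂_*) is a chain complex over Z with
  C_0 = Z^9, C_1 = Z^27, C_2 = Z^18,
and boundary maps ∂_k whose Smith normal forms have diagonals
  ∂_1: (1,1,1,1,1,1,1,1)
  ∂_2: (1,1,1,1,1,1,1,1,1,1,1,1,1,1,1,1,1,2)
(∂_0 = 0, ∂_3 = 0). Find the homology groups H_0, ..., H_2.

H_0 ≅ Z,  H_1 ≅ Z ⊕ Z/2,  H_2 = 0.

H_0: b_0 = 9 − 0 − 8 = 1; torsion from ∂_1 factors > 1: none. So H_0 ≅ Z.
H_1: b_1 = 27 − 8 − 18 = 1; torsion from ∂_2 factors > 1: [2]. So H_1 ≅ Z ⊕ Z/2.
H_2: b_2 = 18 − 18 − 0 = 0; torsion from ∂_3 factors > 1: none. So H_2 ≅ 0.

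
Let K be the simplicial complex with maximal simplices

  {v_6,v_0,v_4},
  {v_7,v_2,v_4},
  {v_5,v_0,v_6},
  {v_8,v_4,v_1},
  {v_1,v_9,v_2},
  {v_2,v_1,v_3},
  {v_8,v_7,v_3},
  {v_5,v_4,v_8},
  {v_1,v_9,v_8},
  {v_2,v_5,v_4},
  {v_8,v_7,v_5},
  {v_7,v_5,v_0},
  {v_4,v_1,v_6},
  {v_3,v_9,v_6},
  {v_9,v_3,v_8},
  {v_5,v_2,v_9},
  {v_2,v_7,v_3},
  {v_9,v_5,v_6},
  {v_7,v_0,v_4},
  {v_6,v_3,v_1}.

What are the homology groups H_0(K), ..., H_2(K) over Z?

Fix the vertex order v_0 < v_1 < v_2 < v_3 < v_4 < v_5 < v_6 < v_7 < v_8 < v_9 and write every simplex with vertices in increasing order. Then dim K = 2 and the simplices of K are:

  0-simplices (10): [v_0], [v_1], [v_2], [v_3], [v_4], [v_5], [v_6], [v_7], [v_8], [v_9]
  1-simplices (30): (30 of them)
  2-simplices (20): (20 of them)

giving chain groups C_0 ≅ Z^10, C_1 ≅ Z^30, C_2 ≅ Z^20.

Boundary ∂_1: C_1 → C_0 sends each edge [p,q] (with p < q) to q − p. For instance
  ∂[v_5,v_8] = [v_8] − [v_5].
The 10×30 boundary matrix has rank 9 and Smith normal form diag(1,1,1,1,1,1,1,1,1).

Boundary ∂_2: C_2 → C_1 acts by ∂[p,q,r] = [q,r] − [p,r] + [p,q]. For instance
  ∂[v_3,v_7,v_8] = [v_7,v_8] − [v_3,v_8] + [v_3,v_7],
  ∂[v_1,v_4,v_8] = [v_4,v_8] − [v_1,v_8] + [v_1,v_4].
The resulting 30×20 matrix has rank 20, and its Smith normal form has invariant factors (1,1,1,1,1,1,1,1,1,1,1,1,1,1,1,1,1,1,1,2).

Now H_k = ker ∂_k / im ∂_{k+1}, so:

  H_0: rank C_0 − rank ∂_1 = 10 − 9 = 1, and the invariant factors of ∂_1 are all 1, so H_0 ≅ Z.
  H_1: rank ker ∂_1 − rank ∂_2 = (30 − 9) − 20 = 1, and ∂_2 has invariant factor 2 > 1, so H_1 ≅ Z ⊕ Z/2.
  H_2: rank ker ∂_2 − rank ∂_3 = (20 − 20) − 0 = 0, and there is no ∂_3, so H_2 ≅ 0.

H_0 ≅ Z,  H_1 ≅ Z ⊕ Z/2,  H_2 = 0.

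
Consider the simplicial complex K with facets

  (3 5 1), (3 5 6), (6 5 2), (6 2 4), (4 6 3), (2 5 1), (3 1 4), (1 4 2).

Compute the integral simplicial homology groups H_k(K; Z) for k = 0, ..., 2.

H_0 ≅ Z,  H_1 = 0,  H_2 ≅ Z.

Take the total order 1 < 2 < 3 < 4 < 5 < 6 on the vertex set. Then K (dimension 2) consists of the simplices:

  0-simplices (6): [1], [2], [3], [4], [5], [6]
  1-simplices (12): [1,2], [1,3], [1,4], [1,5], [2,4], [2,5], [2,6], [3,4], [3,5], [3,6], [4,6], [5,6]
  2-simplices (8): [1,2,4], [1,2,5], [1,3,4], [1,3,5], [2,4,6], [2,5,6], [3,4,6], [3,5,6]

giving chain groups C_0 ≅ Z^6, C_1 ≅ Z^12, C_2 ≅ Z^8.

The boundary map ∂_1: C_1 → C_0 is given by ∂[p,q] = [q] − [p]. For instance
  ∂[2,5] = [5] − [2].
This gives a 6×12 integer matrix of rank 5; reducing to Smith normal form yields diagonal entries (1,1,1,1,1).

∂_2: C_2 → C_1 sends each 2-simplex [p,q,r] to [q,r] − [p,r] + [p,q]. For instance
  ∂[2,4,6] = [4,6] − [2,6] + [2,4],
  ∂[3,5,6] = [5,6] − [3,6] + [3,5].
The resulting 12×8 matrix has rank 7, and its Smith normal form has invariant factors (1,1,1,1,1,1,1).

Reading off H_k = ker ∂_k / im ∂_{k+1}:

  H_0: rank C_0 − rank ∂_1 = 6 − 5 = 1, and the invariant factors of ∂_1 are all 1, so H_0 ≅ Z.
  H_1: rank ker ∂_1 − rank ∂_2 = (12 − 5) − 7 = 0, and the invariant factors of ∂_2 are all 1, so H_1 ≅ 0.
  H_2: rank ker ∂_2 − rank ∂_3 = (8 − 7) − 0 = 1, and there is no ∂_3, so H_2 ≅ Z.

(K is a triangulation of the 2-sphere S^2.)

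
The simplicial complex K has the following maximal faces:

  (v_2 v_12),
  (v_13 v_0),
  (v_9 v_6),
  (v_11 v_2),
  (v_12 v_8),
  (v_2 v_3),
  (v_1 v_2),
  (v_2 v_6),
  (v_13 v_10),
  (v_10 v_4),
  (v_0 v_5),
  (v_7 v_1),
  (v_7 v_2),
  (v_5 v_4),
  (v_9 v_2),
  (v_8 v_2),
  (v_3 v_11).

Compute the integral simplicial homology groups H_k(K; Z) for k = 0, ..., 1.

Take the total order v_0 < v_1 < v_2 < v_3 < v_4 < v_5 < v_6 < v_7 < v_8 < v_9 < v_10 < v_11 < v_12 < v_13 on the vertex set. Then K (dimension 1) consists of the simplices:

  0-simplices (14): [v_0], [v_1], [v_2], [v_3], [v_4], [v_5], [v_6], [v_7], [v_8], [v_9], [v_10], [v_11], [v_12], [v_13]
  1-simplices (17): (17 of them)

giving chain groups C_0 ≅ Z^14, C_1 ≅ Z^17.

Boundary ∂_1: C_1 → C_0 maps an edge to its endpoints' difference, ∂[p,q] = q − p. For instance
  ∂[v_1,v_2] = [v_2] − [v_1].
As a 14×17 matrix over Z this has rank 12, with invariant factors (1,1,1,1,1,1,1,1,1,1,1,1).

Now H_k = ker ∂_k / im ∂_{k+1}, so:

  H_0: rank C_0 − rank ∂_1 = 14 − 12 = 2, and the invariant factors of ∂_1 are all 1, so H_0 ≅ Z^2.
  H_1: rank ker ∂_1 − rank ∂_2 = (17 − 12) − 0 = 5, and there is no ∂_2, so H_1 ≅ Z^5.

As a check, the Euler characteristic is 14 − 17 = -3, which agrees with 2 − 5 = -3.

H_0 = Z^2,  H_1 = Z^5.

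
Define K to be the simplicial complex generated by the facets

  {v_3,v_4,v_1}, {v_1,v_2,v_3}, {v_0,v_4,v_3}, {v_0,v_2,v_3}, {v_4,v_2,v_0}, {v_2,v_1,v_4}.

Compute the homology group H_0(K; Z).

H_0 = Z.

Order the vertices as v_0 < v_1 < v_2 < v_3 < v_4. Listing each simplex with vertices in this order, K has dimension 2 with simplices:

  0-simplices (5): [v_0], [v_1], [v_2], [v_3], [v_4]
  1-simplices (9): [v_0,v_2], [v_0,v_3], [v_0,v_4], [v_1,v_2], [v_1,v_3], [v_1,v_4], [v_2,v_3], [v_2,v_4], [v_3,v_4]
  2-simplices (6): [v_0,v_2,v_3], [v_0,v_2,v_4], [v_0,v_3,v_4], [v_1,v_2,v_3], [v_1,v_2,v_4], [v_1,v_3,v_4]

Hence C_0 ≅ Z^5, C_1 ≅ Z^9, C_2 ≅ Z^6.

Boundary ∂_1: C_1 → C_0 sends each edge [p,q] (with p < q) to q − p.
As a 5×9 matrix over Z this has rank 4, with invariant factors (1,1,1,1).

∂_2: C_2 → C_1 acts by ∂[p,q,r] = [q,r] − [p,r] + [p,q]. For instance
  ∂[v_0,v_3,v_4] = [v_3,v_4] − [v_0,v_4] + [v_0,v_3],
  ∂[v_1,v_2,v_4] = [v_2,v_4] − [v_1,v_4] + [v_1,v_2].
The 9×6 boundary matrix has rank 5 and Smith normal form diag(1,1,1,1,1).

From H_k ≅ ker(∂_k) / im(∂_{k+1}) we obtain:

  H_0: rank C_0 − rank ∂_1 = 5 − 4 = 1, and the invariant factors of ∂_1 are all 1, so H_0 ≅ Z.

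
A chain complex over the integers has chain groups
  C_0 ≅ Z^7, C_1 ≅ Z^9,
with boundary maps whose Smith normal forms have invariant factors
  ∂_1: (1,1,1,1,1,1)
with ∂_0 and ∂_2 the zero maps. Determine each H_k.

H_0 = Z,  H_1 = Z^3.

H_0: b_0 = 7 − 0 − 6 = 1; torsion from ∂_1 factors > 1: none. So H_0 = Z.
H_1: b_1 = 9 − 6 − 0 = 3; torsion from ∂_2 factors > 1: none. So H_1 = Z^3.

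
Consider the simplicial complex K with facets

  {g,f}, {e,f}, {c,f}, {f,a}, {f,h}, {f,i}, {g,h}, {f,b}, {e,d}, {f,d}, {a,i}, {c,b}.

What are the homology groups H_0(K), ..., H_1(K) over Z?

H_0 = Z,  H_1 = Z^4.

Fix the vertex order a < b < c < d < e < f < g < h < i and write every simplex with vertices in increasing order. Then dim K = 1 and the simplices of K are:

  0-simplices (9): a, b, c, d, e, f, g, h, i
  1-simplices (12): af, ai, bc, bf, cf, de, df, ef, fg, fh, fi, gh

Hence C_0 ≅ Z^9, C_1 ≅ Z^12.

The boundary map ∂_1: C_1 → C_0 is given by ∂[p,q] = [q] − [p]. For instance
  ∂gh = h − g.
The 9×12 boundary matrix has rank 8 and Smith normal form diag(1,1,1,1,1,1,1,1).

Reading off H_k = ker ∂_k / im ∂_{k+1}:

  H_0: rank C_0 − rank ∂_1 = 9 − 8 = 1, and the invariant factors of ∂_1 are all 1, so H_0 = Z.
  H_1: rank ker ∂_1 − rank ∂_2 = (12 − 8) − 0 = 4, and there is no ∂_2, so H_1 = Z^4.

As a check, the Euler characteristic is 9 − 12 = -3, which agrees with 1 − 4 = -3.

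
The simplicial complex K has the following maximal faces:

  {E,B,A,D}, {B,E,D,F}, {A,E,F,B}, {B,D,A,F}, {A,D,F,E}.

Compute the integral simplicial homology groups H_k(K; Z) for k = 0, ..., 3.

Take the total order A < B < D < E < F on the vertex set. Then K (dimension 3) consists of the simplices:

  0-simplices (5): A, B, D, E, F
  1-simplices (10): AB, AD, AE, AF, BD, BE, BF, DE, DF, EF
  2-simplices (10): ABD, ABE, ABF, ADE, ADF, AEF, BDE, BDF, BEF, DEF
  3-simplices (5): ABDE, ABDF, ABEF, ADEF, BDEF

so the chain groups are C_0 ≅ Z^5, C_1 ≅ Z^10, C_2 ≅ Z^10, C_3 ≅ Z^5.

Boundary ∂_1: C_1 → C_0 is given by ∂[p,q] = [q] − [p].
This gives a 5×10 integer matrix of rank 4; reducing to Smith normal form yields diagonal entries (1,1,1,1).

Boundary ∂_2: C_2 → C_1 acts by ∂[p,q,r] = [q,r] − [p,r] + [p,q]. For instance
  ∂BDF = DF − BF + BD,
  ∂AEF = EF − AF + AE.
The 10×10 boundary matrix has rank 6 and Smith normal form diag(1,1,1,1,1,1).

The boundary map ∂_3: C_3 → C_2 sends each 3-simplex σ to the alternating sum Σ_i (−1)^i (σ with its i-th vertex removed). For instance
  ∂ABDF = BDF − ADF + ABF − ABD,
  ∂BDEF = DEF − BEF + BDF − BDE.
The resulting 10×5 matrix has rank 4, and its Smith normal form has invariant factors (1,1,1,1).

Computing H_k = (kernel of ∂_k) / (image of ∂_{k+1}):

  H_0: rank C_0 − rank ∂_1 = 5 − 4 = 1, and the invariant factors of ∂_1 are all 1, so H_0 ≅ Z.
  H_1: rank ker ∂_1 − rank ∂_2 = (10 − 4) − 6 = 0, and the invariant factors of ∂_2 are all 1, so H_1 ≅ 0.
  H_2: rank ker ∂_2 − rank ∂_3 = (10 − 6) − 4 = 0, and the invariant factors of ∂_3 are all 1, so H_2 ≅ 0.
  H_3: rank ker ∂_3 − rank ∂_4 = (5 − 4) − 0 = 1, and there is no ∂_4, so H_3 ≅ Z.

H_0 ≅ Z,  H_1 = 0,  H_2 = 0,  H_3 ≅ Z.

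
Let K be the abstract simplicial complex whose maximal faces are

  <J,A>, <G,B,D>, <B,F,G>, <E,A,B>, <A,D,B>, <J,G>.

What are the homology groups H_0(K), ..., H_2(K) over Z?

Order the vertices as A < B < D < E < F < G < J. Listing each simplex with vertices in this order, K has dimension 2 with simplices:

  0-simplices (7): A, B, D, E, F, G, J
  1-simplices (11): AB, AD, AE, AJ, BD, BE, BF, BG, DG, FG, GJ
  2-simplices (4): ABD, ABE, BDG, BFG

giving chain groups C_0 ≅ Z^7, C_1 ≅ Z^11, C_2 ≅ Z^4.

The boundary map ∂_1: C_1 → C_0 sends each edge [p,q] (with p < q) to q − p.
As a 7×11 matrix over Z this has rank 6, with invariant factors (1,1,1,1,1,1).

∂_2: C_2 → C_1 acts by ∂[p,q,r] = [q,r] − [p,r] + [p,q]. For instance
  ∂ABD = BD − AD + AB,
  ∂BDG = DG − BG + BD.
As a 11×4 matrix over Z this has rank 4, with invariant factors (1,1,1,1).

Computing H_k = (kernel of ∂_k) / (image of ∂_{k+1}):

  H_0: rank C_0 − rank ∂_1 = 7 − 6 = 1, and the invariant factors of ∂_1 are all 1, so H_0 = Z.
  H_1: rank ker ∂_1 − rank ∂_2 = (11 − 6) − 4 = 1, and the invariant factors of ∂_2 are all 1, so H_1 = Z.
  H_2: rank ker ∂_2 − rank ∂_3 = (4 − 4) − 0 = 0, and there is no ∂_3, so H_2 = 0.

H_0 = Z,  H_1 = Z,  H_2 = 0.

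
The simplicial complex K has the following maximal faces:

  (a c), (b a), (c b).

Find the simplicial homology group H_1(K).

H_1 = Z.

K has 3 vertices, 3 edges.
rank ∂_1 = 2, rank ∂_2 = 0 ⇒ b_1 = 3 − 2 − 0 = 1. So H_1 ≅ Z.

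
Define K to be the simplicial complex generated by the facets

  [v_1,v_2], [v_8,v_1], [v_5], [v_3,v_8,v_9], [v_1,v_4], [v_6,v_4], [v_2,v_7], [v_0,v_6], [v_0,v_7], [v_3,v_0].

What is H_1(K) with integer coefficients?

Take the total order v_0 < v_1 < v_2 < v_3 < v_4 < v_5 < v_6 < v_7 < v_8 < v_9 on the vertex set. Then K (dimension 2) consists of the simplices:

  0-simplices (10): [v_0], [v_1], [v_2], [v_3], [v_4], [v_5], [v_6], [v_7], [v_8], [v_9]
  1-simplices (11): [v_0,v_3], [v_0,v_6], [v_0,v_7], [v_1,v_2], [v_1,v_4], [v_1,v_8], [v_2,v_7], [v_3,v_8], [v_3,v_9], [v_4,v_6], [v_8,v_9]
  2-simplices (1): [v_3,v_8,v_9]

Hence C_0 ≅ Z^10, C_1 ≅ Z^11, C_2 ≅ Z^1.

Boundary ∂_1: C_1 → C_0 sends each edge [p,q] (with p < q) to q − p. For instance
  ∂[v_1,v_2] = [v_2] − [v_1].
The 10×11 boundary matrix has rank 8 and Smith normal form diag(1,1,1,1,1,1,1,1).

The boundary map ∂_2: C_2 → C_1 acts by ∂[p,q,r] = [q,r] − [p,r] + [p,q]. For instance
  ∂[v_3,v_8,v_9] = [v_8,v_9] − [v_3,v_9] + [v_3,v_8].
This gives a 11×1 integer matrix of rank 1; reducing to Smith normal form yields diagonal entries (1).

From H_k ≅ ker(∂_k) / im(∂_{k+1}) we obtain:

  H_1: rank ker ∂_1 − rank ∂_2 = (11 − 8) − 1 = 2, and the invariant factors of ∂_2 are all 1, so H_1 = Z^2.

H_1 = Z^2.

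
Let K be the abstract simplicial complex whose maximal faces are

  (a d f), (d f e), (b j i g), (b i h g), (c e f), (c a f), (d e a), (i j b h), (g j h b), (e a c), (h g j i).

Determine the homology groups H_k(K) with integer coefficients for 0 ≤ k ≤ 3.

We work with the vertex ordering a < b < c < d < e < f < g < h < i < j. The simplices of K, each written with vertices in increasing order, are:

  0-simplices (10): a, b, c, d, e, f, g, h, i, j
  1-simplices (19): ac, ad, ae, af, bg, bh, bi, bj, ce, cf, de, df, ef, gh, gi, gj, hi, hj, ij
  2-simplices (16): ace, acf, ade, adf, bgh, bgi, bgj, bhi, bhj, bij, cef, def, ghi, ghj, gij, hij
  3-simplices (5): bghi, bghj, bgij, bhij, ghij

so the chain groups are C_0 ≅ Z^10, C_1 ≅ Z^19, C_2 ≅ Z^16, C_3 ≅ Z^5.

∂_1: C_1 → C_0 maps an edge to its endpoints' difference, ∂[p,q] = q − p. For instance
  ∂bh = h − b.
The resulting 10×19 matrix has rank 8, and its Smith normal form has invariant factors (1,1,1,1,1,1,1,1).

Boundary ∂_2: C_2 → C_1 maps a triangle to the signed sum of its edges. For instance
  ∂bgh = gh − bh + bg,
  ∂def = ef − df + de.
The 19×16 boundary matrix has rank 11 and Smith normal form diag(1,1,1,1,1,1,1,1,1,1,1).

The boundary map ∂_3: C_3 → C_2 sends each 3-simplex σ to the alternating sum Σ_i (−1)^i (σ with its i-th vertex removed). For instance
  ∂ghij = hij − gij + ghj − ghi,
  ∂bgij = gij − bij + bgj − bgi.
The 16×5 boundary matrix has rank 4 and Smith normal form diag(1,1,1,1).

Now H_k = ker ∂_k / im ∂_{k+1}, so:

  H_0: rank C_0 − rank ∂_1 = 10 − 8 = 2, and the invariant factors of ∂_1 are all 1, so H_0 ≅ Z^2.
  H_1: rank ker ∂_1 − rank ∂_2 = (19 − 8) − 11 = 0, and the invariant factors of ∂_2 are all 1, so H_1 ≅ 0.
  H_2: rank ker ∂_2 − rank ∂_3 = (16 − 11) − 4 = 1, and the invariant factors of ∂_3 are all 1, so H_2 ≅ Z.
  H_3: rank ker ∂_3 − rank ∂_4 = (5 − 4) − 0 = 1, and there is no ∂_4, so H_3 ≅ Z.

As a check, the Euler characteristic is 10 − 19 + 16 − 5 = 2, which agrees with 2 − 0 + 1 − 1 = 2.
(K is a triangulation of the disjoint union of the 2-sphere S^2 and the 3-sphere S^3.)

H_0 ≅ Z^2,  H_1 = 0,  H_2 ≅ Z,  H_3 ≅ Z.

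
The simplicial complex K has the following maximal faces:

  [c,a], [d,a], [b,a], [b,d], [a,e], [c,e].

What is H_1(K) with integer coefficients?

K has 5 vertices, 6 edges.
rank ∂_1 = 4, rank ∂_2 = 0 ⇒ b_1 = 6 − 4 − 0 = 2. So H_1 = Z^2.

H_1 = Z^2.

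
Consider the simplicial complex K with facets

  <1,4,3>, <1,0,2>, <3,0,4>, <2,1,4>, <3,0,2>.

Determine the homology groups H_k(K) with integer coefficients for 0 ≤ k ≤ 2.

Fix the vertex order 0 < 1 < 2 < 3 < 4 and write every simplex with vertices in increasing order. Then dim K = 2 and the simplices of K are:

  0-simplices (5): [0], [1], [2], [3], [4]
  1-simplices (10): [0,1], [0,2], [0,3], [0,4], [1,2], [1,3], [1,4], [2,3], [2,4], [3,4]
  2-simplices (5): [0,1,2], [0,2,3], [0,3,4], [1,2,4], [1,3,4]

so the chain groups are C_0 ≅ Z^5, C_1 ≅ Z^10, C_2 ≅ Z^5.

The boundary map ∂_1: C_1 → C_0 sends each edge [p,q] (with p < q) to q − p.
As a 5×10 matrix over Z this has rank 4, with invariant factors (1,1,1,1).

The boundary map ∂_2: C_2 → C_1 maps a triangle to the signed sum of its edges. For instance
  ∂[0,3,4] = [3,4] − [0,4] + [0,3],
  ∂[1,3,4] = [3,4] − [1,4] + [1,3].
The 10×5 boundary matrix has rank 5 and Smith normal form diag(1,1,1,1,1).

Now H_k = ker ∂_k / im ∂_{k+1}, so:

  H_0: rank C_0 − rank ∂_1 = 5 − 4 = 1, and the invariant factors of ∂_1 are all 1, so H_0 ≅ Z.
  H_1: rank ker ∂_1 − rank ∂_2 = (10 − 4) − 5 = 1, and the invariant factors of ∂_2 are all 1, so H_1 ≅ Z.
  H_2: rank ker ∂_2 − rank ∂_3 = (5 − 5) − 0 = 0, and there is no ∂_3, so H_2 ≅ 0.

(K is a triangulation of the Möbius band.)

H_0 ≅ Z,  H_1 ≅ Z,  H_2 = 0.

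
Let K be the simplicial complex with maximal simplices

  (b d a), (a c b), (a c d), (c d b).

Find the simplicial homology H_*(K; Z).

Fix the vertex order a < b < c < d and write every simplex with vertices in increasing order. Then dim K = 2 and the simplices of K are:

  0-simplices (4): a, b, c, d
  1-simplices (6): ab, ac, ad, bc, bd, cd
  2-simplices (4): abc, abd, acd, bcd

Hence C_0 ≅ Z^4, C_1 ≅ Z^6, C_2 ≅ Z^4.

∂_1: C_1 → C_0 is given by ∂[p,q] = [q] − [p]. For instance
  ∂bc = c − b.
The 4×6 boundary matrix has rank 3 and Smith normal form diag(1,1,1).

∂_2: C_2 → C_1 sends each 2-simplex [p,q,r] to [q,r] − [p,r] + [p,q]. For instance
  ∂acd = cd − ad + ac,
  ∂abc = bc − ac + ab.
The resulting 6×4 matrix has rank 3, and its Smith normal form has invariant factors (1,1,1).

Reading off H_k = ker ∂_k / im ∂_{k+1}:

  H_0: rank C_0 − rank ∂_1 = 4 − 3 = 1, and the invariant factors of ∂_1 are all 1, so H_0 ≅ Z.
  H_1: rank ker ∂_1 − rank ∂_2 = (6 − 3) − 3 = 0, and the invariant factors of ∂_2 are all 1, so H_1 ≅ 0.
  H_2: rank ker ∂_2 − rank ∂_3 = (4 − 3) − 0 = 1, and there is no ∂_3, so H_2 ≅ Z.

(K is a triangulation of the 2-sphere S^2.)

H_0 ≅ Z,  H_1 = 0,  H_2 ≅ Z.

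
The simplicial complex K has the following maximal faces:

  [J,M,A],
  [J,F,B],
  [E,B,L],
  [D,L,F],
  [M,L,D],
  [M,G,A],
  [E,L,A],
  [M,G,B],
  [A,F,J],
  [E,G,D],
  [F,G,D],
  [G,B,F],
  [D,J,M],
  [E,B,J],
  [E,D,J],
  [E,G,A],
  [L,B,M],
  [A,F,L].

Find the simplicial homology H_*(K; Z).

H_0 = Z,  H_1 = Z^2,  H_2 = Z.

Fix the vertex order A < B < D < E < F < G < J < L < M and write every simplex with vertices in increasing order. Then dim K = 2 and the simplices of K are:

  0-simplices (9): A, B, D, E, F, G, J, L, M
  1-simplices (27): AE, AF, AG, AJ, AL, AM, BE, BF, BG, BJ, BL, BM, DE, DF, DG, DJ, DL, DM, EG, EJ, EL, FG, FJ, FL, GM, JM, LM
  2-simplices (18): AEG, AEL, AFJ, AFL, AGM, AJM, BEJ, BEL, BFG, BFJ, BGM, BLM, DEG, DEJ, DFG, DFL, DJM, DLM

giving chain groups C_0 ≅ Z^9, C_1 ≅ Z^27, C_2 ≅ Z^18.

Boundary ∂_1: C_1 → C_0 maps an edge to its endpoints' difference, ∂[p,q] = q − p.
The 9×27 boundary matrix has rank 8 and Smith normal form diag(1,1,1,1,1,1,1,1).

∂_2: C_2 → C_1 sends each 2-simplex [p,q,r] to [q,r] − [p,r] + [p,q]. For instance
  ∂DFL = FL − DL + DF,
  ∂AEL = EL − AL + AE.
As a 27×18 matrix over Z this has rank 17, with invariant factors (1,1,1,1,1,1,1,1,1,1,1,1,1,1,1,1,1).

Computing H_k = (kernel of ∂_k) / (image of ∂_{k+1}):

  H_0: rank C_0 − rank ∂_1 = 9 − 8 = 1, and the invariant factors of ∂_1 are all 1, so H_0 = Z.
  H_1: rank ker ∂_1 − rank ∂_2 = (27 − 8) − 17 = 2, and the invariant factors of ∂_2 are all 1, so H_1 = Z^2.
  H_2: rank ker ∂_2 − rank ∂_3 = (18 − 17) − 0 = 1, and there is no ∂_3, so H_2 = Z.

As a check, the Euler characteristic is 9 − 27 + 18 = 0, which agrees with 1 − 2 + 1 = 0.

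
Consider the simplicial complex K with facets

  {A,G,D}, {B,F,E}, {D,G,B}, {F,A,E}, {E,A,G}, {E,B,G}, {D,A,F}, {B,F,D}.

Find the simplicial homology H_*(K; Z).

Fix the vertex order A < B < D < E < F < G and write every simplex with vertices in increasing order. Then dim K = 2 and the simplices of K are:

  0-simplices (6): A, B, D, E, F, G
  1-simplices (12): AD, AE, AF, AG, BD, BE, BF, BG, DF, DG, EF, EG
  2-simplices (8): ADF, ADG, AEF, AEG, BDF, BDG, BEF, BEG

giving chain groups C_0 ≅ Z^6, C_1 ≅ Z^12, C_2 ≅ Z^8.

The boundary map ∂_1: C_1 → C_0 is given by ∂[p,q] = [q] − [p].
The resulting 6×12 matrix has rank 5, and its Smith normal form has invariant factors (1,1,1,1,1).

The boundary map ∂_2: C_2 → C_1 sends each 2-simplex [p,q,r] to [q,r] − [p,r] + [p,q]. For instance
  ∂AEF = EF − AF + AE,
  ∂ADF = DF − AF + AD.
This gives a 12×8 integer matrix of rank 7; reducing to Smith normal form yields diagonal entries (1,1,1,1,1,1,1).

From H_k ≅ ker(∂_k) / im(∂_{k+1}) we obtain:

  H_0: rank C_0 − rank ∂_1 = 6 − 5 = 1, and the invariant factors of ∂_1 are all 1, so H_0 ≅ Z.
  H_1: rank ker ∂_1 − rank ∂_2 = (12 − 5) − 7 = 0, and the invariant factors of ∂_2 are all 1, so H_1 ≅ 0.
  H_2: rank ker ∂_2 − rank ∂_3 = (8 − 7) − 0 = 1, and there is no ∂_3, so H_2 ≅ Z.

H_0 ≅ Z,  H_1 = 0,  H_2 ≅ Z.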